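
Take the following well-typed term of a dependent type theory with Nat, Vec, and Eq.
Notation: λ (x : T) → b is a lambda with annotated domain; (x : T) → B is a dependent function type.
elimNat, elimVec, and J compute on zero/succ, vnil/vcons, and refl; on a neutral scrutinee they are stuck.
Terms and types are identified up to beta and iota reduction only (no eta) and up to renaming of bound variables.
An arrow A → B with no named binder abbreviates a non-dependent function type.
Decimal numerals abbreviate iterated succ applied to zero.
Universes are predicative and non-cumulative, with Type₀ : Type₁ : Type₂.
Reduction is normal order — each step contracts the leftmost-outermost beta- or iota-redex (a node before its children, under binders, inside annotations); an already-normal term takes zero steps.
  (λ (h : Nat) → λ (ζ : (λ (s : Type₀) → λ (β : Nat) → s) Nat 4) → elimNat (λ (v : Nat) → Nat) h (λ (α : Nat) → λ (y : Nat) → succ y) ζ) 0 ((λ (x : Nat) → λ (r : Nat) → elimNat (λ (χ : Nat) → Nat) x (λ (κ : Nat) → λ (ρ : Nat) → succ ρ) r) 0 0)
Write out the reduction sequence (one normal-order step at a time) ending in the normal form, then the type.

normal-order reduction:
  (λ (h : Nat) → λ (ζ : (λ (s : Type₀) → λ (β : Nat) → s) Nat 4) → elimNat (λ (v : Nat) → Nat) h (λ (α : Nat) → λ (y : Nat) → succ y) ζ) 0 ((λ (x : Nat) → λ (r : Nat) → elimNat (λ (χ : Nat) → Nat) x (λ (κ : Nat) → λ (ρ : Nat) → succ ρ) r) 0 0)
  ~> (λ (h : (λ (ζ : Type₀) → λ (s : Nat) → ζ) Nat 4) → elimNat (λ (β : Nat) → Nat) 0 (λ (v : Nat) → λ (α : Nat) → succ α) h) ((λ (y : Nat) → λ (x : Nat) → elimNat (λ (r : Nat) → Nat) y (λ (χ : Nat) → λ (κ : Nat) → succ κ) x) 0 0)
  ~> elimNat (λ (h : Nat) → Nat) 0 (λ (ζ : Nat) → λ (s : Nat) → succ s) ((λ (β : Nat) → λ (v : Nat) → elimNat (λ (α : Nat) → Nat) β (λ (y : Nat) → λ (x : Nat) → succ x) v) 0 0)
  ~> elimNat (λ (h : Nat) → Nat) 0 (λ (ζ : Nat) → λ (s : Nat) → succ s) ((λ (β : Nat) → elimNat (λ (v : Nat) → Nat) 0 (λ (α : Nat) → λ (y : Nat) → succ y) β) 0)
  ~> elimNat (λ (h : Nat) → Nat) 0 (λ (ζ : Nat) → λ (s : Nat) → succ s) (elimNat (λ (β : Nat) → Nat) 0 (λ (v : Nat) → λ (α : Nat) → succ α) 0)
  ~> elimNat (λ (h : Nat) → Nat) 0 (λ (ζ : Nat) → λ (s : Nat) → succ s) 0
  ~> 0
the term's type:
  Nat


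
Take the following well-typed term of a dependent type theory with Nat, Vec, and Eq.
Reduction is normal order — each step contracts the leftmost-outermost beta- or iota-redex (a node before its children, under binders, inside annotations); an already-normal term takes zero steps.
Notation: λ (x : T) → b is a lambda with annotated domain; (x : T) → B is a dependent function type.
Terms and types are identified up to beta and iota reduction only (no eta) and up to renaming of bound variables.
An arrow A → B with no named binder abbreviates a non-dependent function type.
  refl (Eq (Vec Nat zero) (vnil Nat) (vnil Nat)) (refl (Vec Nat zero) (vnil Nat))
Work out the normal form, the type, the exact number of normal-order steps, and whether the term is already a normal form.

resulting normal form:
  refl (Eq (Vec Nat zero) (vnil Nat) (vnil Nat)) (refl (Vec Nat zero) (vnil Nat))
type:
  Eq (Eq (Vec Nat zero) (vnil Nat) (vnil Nat)) (refl (Vec Nat zero) (vnil Nat)) (refl (Vec Nat zero) (vnil Nat))
normal-order step count: 0
term was already normal: yes


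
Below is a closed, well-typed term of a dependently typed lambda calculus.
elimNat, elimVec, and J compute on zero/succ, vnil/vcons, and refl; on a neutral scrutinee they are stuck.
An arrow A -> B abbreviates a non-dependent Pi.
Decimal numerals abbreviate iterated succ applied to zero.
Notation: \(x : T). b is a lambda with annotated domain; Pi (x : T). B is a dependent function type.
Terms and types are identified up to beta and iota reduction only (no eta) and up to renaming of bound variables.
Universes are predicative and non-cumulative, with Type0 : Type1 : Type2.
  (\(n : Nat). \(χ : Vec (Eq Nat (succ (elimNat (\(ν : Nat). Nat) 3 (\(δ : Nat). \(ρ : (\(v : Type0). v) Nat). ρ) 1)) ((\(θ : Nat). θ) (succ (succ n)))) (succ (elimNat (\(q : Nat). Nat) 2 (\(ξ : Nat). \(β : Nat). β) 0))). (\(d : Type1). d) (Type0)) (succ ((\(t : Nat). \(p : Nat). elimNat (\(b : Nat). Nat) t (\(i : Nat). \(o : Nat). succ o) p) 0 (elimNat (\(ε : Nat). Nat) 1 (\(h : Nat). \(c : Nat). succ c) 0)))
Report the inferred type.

type:
  Vec (Eq Nat 4 4) 3 -> Type1


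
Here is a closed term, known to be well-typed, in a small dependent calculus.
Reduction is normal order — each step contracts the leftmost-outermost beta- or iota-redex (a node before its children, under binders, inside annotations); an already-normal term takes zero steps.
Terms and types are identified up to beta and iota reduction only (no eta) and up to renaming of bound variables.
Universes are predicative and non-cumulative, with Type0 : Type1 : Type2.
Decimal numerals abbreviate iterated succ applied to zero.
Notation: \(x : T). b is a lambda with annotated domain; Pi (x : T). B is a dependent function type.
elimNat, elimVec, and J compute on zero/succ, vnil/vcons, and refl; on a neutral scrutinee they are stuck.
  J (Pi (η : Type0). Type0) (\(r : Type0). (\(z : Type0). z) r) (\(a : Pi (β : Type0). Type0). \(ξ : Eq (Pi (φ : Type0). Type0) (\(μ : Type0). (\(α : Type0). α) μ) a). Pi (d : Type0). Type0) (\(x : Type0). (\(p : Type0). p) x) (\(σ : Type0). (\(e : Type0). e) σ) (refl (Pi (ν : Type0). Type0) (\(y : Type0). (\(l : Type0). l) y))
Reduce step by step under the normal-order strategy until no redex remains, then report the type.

normal-order reduction sequence:
  J (Pi (η : Type0). Type0) (\(r : Type0). (\(z : Type0). z) r) (\(a : Pi (β : Type0). Type0). \(ξ : Eq (Pi (φ : Type0). Type0) (\(μ : Type0). (\(α : Type0). α) μ) a). Pi (d : Type0). Type0) (\(x : Type0). (\(p : Type0). p) x) (\(σ : Type0). (\(e : Type0). e) σ) (refl (Pi (ν : Type0). Type0) (\(y : Type0). (\(l : Type0). l) y))
  ~> \(η : Type0). (\(r : Type0). r) η
  ~> \(η : Type0). η
inferred type:
  Pi (η : Type0). Type0


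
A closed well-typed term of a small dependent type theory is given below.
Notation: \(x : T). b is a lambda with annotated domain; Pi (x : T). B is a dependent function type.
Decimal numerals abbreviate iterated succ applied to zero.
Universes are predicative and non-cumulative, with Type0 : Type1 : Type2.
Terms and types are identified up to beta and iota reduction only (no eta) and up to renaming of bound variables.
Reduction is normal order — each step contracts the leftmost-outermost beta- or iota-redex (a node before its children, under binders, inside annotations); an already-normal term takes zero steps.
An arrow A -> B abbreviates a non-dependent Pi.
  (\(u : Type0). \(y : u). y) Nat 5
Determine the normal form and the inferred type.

resulting normal form:
  5
the term's type:
  Nat
observation: the term reaches its normal form after 2 normal-order steps.


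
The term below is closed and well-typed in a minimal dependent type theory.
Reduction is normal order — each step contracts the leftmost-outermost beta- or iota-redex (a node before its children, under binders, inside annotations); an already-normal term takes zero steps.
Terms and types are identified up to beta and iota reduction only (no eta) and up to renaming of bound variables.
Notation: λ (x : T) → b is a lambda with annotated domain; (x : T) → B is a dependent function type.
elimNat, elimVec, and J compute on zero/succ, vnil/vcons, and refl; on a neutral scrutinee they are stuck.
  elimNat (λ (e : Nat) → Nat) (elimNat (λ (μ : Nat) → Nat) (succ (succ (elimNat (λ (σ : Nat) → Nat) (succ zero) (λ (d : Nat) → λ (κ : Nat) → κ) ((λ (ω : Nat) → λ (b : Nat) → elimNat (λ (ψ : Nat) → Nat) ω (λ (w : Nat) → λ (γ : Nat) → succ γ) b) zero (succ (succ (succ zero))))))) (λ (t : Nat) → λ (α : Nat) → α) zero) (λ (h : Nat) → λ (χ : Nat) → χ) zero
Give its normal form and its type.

normal form:
  succ (succ (succ zero))
inferred type:
  Nat
observation: the first redex contracted is an elimNat iota-redex; the normal form is reached in 24 normal-order steps.


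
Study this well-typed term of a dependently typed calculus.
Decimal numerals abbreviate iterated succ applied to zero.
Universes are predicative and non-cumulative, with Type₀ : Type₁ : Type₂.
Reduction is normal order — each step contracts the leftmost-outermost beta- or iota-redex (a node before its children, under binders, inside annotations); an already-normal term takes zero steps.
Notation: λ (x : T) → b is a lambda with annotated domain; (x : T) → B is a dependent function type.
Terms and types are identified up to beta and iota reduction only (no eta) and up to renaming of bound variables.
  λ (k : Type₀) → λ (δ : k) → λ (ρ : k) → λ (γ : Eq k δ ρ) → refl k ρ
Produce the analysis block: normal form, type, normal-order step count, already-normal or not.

reduced normal form:
  λ (k : Type₀) → λ (δ : k) → λ (ρ : k) → λ (γ : Eq k δ ρ) → refl k ρ
the term's type:
  (k : Type₀) → (δ : k) → (ρ : k) → (γ : Eq k δ ρ) → Eq k ρ ρ
normal-order step count: 0
term was already normal: yes


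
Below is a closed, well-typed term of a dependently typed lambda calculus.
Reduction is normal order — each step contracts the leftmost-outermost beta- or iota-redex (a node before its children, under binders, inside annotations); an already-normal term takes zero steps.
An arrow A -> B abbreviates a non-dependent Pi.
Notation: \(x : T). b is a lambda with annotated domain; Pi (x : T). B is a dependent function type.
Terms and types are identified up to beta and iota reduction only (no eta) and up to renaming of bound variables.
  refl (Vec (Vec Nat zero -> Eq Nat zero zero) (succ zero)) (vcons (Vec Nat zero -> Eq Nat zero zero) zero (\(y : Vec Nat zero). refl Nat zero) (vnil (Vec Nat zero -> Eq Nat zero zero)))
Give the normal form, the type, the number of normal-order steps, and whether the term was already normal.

resulting normal form:
  refl (Vec (Vec Nat zero -> Eq Nat zero zero) (succ zero)) (vcons (Vec Nat zero -> Eq Nat zero zero) zero (\(y : Vec Nat zero). refl Nat zero) (vnil (Vec Nat zero -> Eq Nat zero zero)))
the term's type:
  Eq (Vec (Vec Nat zero -> Eq Nat zero zero) (succ zero)) (vcons (Vec Nat zero -> Eq Nat zero zero) zero (\(y : Vec Nat zero). refl Nat zero) (vnil (Vec Nat zero -> Eq Nat zero zero))) (vcons (Vec Nat zero -> Eq Nat zero zero) zero (\(η : Vec Nat zero). refl Nat zero) (vnil (Vec Nat zero -> Eq Nat zero zero)))
normal-order step count: 0
started in normal form: yes


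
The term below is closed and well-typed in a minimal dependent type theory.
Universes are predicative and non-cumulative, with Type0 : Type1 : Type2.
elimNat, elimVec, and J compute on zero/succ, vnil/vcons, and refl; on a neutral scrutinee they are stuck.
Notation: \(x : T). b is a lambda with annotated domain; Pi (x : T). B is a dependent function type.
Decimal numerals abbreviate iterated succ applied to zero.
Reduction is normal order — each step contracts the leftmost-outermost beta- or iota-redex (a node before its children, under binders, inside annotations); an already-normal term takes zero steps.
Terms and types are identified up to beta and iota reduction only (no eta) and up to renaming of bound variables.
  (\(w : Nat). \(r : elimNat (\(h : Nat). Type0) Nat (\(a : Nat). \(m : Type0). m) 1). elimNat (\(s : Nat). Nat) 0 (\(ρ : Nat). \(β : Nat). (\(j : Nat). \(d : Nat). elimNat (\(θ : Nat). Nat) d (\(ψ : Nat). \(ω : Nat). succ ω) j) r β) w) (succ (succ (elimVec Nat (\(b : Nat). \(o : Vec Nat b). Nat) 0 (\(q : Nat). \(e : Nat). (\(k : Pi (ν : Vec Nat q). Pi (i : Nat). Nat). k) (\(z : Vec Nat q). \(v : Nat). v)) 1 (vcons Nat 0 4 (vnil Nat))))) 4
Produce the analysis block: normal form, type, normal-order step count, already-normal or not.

normal form:
  8
the term's type:
  Nat
steps to reach normal form (normal order): 61
started in normal form: no
first redex: a beta-redex


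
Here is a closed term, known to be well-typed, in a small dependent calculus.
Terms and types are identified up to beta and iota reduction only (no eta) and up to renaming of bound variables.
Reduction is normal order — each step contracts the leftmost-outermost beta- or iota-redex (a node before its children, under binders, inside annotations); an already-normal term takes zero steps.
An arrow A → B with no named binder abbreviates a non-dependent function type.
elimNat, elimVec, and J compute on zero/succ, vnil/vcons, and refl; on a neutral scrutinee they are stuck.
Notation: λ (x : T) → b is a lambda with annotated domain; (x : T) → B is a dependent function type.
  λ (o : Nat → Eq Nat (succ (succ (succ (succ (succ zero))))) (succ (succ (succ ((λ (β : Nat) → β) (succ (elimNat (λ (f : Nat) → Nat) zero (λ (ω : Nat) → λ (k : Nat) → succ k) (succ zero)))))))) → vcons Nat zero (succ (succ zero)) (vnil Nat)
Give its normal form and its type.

reduced normal form:
  λ (o : Nat → Eq Nat (succ (succ (succ (succ (succ zero))))) (succ (succ (succ (succ (succ zero)))))) → vcons Nat zero (succ (succ zero)) (vnil Nat)
the term's type:
  (Nat → Eq Nat (succ (succ (succ (succ (succ zero))))) (succ (succ (succ (succ (succ zero)))))) → Vec Nat (succ zero)
observation: the first redex contracted is a beta-redex; the normal form is reached in 5 normal-order steps.


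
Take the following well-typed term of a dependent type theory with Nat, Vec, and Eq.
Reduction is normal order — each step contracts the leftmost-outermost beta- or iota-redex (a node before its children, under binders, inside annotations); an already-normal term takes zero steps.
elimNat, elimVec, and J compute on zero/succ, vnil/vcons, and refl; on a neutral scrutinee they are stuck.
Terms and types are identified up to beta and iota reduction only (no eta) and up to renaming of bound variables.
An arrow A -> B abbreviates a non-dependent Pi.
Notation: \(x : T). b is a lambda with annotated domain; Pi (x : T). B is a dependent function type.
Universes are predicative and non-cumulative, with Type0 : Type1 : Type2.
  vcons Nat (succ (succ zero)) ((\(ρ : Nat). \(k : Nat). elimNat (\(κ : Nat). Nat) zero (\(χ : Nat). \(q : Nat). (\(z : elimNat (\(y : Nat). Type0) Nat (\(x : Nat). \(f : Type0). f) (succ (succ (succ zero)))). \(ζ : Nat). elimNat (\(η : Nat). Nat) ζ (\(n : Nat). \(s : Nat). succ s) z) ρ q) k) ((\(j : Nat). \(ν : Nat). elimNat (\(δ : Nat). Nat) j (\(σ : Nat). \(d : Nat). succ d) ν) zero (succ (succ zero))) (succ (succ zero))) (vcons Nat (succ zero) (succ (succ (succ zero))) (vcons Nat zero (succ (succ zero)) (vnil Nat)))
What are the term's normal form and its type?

normal form:
  vcons Nat (succ (succ zero)) (succ (succ (succ (succ zero)))) (vcons Nat (succ zero) (succ (succ (succ zero))) (vcons Nat zero (succ (succ zero)) (vnil Nat)))
type:
  Vec Nat (succ (succ (succ zero)))
observation: 45 normal-order steps separate the term from its normal form.


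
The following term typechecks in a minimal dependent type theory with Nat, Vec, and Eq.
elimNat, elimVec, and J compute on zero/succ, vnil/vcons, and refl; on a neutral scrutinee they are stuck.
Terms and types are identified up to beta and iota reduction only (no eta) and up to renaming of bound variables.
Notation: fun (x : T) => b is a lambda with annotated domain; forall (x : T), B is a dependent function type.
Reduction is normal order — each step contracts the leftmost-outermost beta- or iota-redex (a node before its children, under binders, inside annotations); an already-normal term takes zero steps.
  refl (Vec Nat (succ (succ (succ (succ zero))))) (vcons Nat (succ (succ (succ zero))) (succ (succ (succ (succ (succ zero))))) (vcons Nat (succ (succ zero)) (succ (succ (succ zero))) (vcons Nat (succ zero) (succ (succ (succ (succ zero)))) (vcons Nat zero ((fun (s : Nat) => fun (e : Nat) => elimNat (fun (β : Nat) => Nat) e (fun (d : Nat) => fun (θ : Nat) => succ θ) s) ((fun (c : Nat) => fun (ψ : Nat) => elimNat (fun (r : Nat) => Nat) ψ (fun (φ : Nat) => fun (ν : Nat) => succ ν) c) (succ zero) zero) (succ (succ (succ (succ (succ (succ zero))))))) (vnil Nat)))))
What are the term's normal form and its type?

resulting normal form:
  refl (Vec Nat (succ (succ (succ (succ zero))))) (vcons Nat (succ (succ (succ zero))) (succ (succ (succ (succ (succ zero))))) (vcons Nat (succ (succ zero)) (succ (succ (succ zero))) (vcons Nat (succ zero) (succ (succ (succ (succ zero)))) (vcons Nat zero (succ (succ (succ (succ (succ (succ (succ zero))))))) (vnil Nat)))))
the term's type:
  Eq (Vec Nat (succ (succ (succ (succ zero))))) (vcons Nat (succ (succ (succ zero))) (succ (succ (succ (succ (succ zero))))) (vcons Nat (succ (succ zero)) (succ (succ (succ zero))) (vcons Nat (succ zero) (succ (succ (succ (succ zero)))) (vcons Nat zero (succ (succ (succ (succ (succ (succ (succ zero))))))) (vnil Nat))))) (vcons Nat (succ (succ (succ zero))) (succ (succ (succ (succ (succ zero))))) (vcons Nat (succ (succ zero)) (succ (succ (succ zero))) (vcons Nat (succ zero) (succ (succ (succ (succ zero)))) (vcons Nat zero (succ (succ (succ (succ (succ (succ (succ zero))))))) (vnil Nat)))))
observation: the first redex contracted is a beta-redex; the normal form is reached in 12 normal-order steps.


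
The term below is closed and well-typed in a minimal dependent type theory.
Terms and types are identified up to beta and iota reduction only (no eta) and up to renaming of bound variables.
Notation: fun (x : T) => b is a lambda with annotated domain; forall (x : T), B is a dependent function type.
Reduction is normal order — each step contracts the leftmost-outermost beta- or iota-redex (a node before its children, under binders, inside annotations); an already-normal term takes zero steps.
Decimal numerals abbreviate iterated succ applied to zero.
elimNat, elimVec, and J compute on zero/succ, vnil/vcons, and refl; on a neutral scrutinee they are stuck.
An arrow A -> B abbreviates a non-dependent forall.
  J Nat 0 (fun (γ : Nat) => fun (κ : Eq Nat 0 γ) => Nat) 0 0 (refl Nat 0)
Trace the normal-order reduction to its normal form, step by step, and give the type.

normal-order reduction:
  J Nat 0 (fun (γ : Nat) => fun (κ : Eq Nat 0 γ) => Nat) 0 0 (refl Nat 0)
  ~> 0
the term's type:
  Nat


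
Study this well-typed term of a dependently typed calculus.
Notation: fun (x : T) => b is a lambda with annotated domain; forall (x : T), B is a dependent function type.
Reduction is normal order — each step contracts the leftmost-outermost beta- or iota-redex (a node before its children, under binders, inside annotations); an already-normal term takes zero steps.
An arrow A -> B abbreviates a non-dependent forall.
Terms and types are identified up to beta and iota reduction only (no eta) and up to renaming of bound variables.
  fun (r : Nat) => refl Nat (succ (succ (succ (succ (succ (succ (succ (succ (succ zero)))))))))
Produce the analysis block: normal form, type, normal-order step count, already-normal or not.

normal form:
  fun (r : Nat) => refl Nat (succ (succ (succ (succ (succ (succ (succ (succ (succ zero)))))))))
inferred type:
  Nat -> Eq Nat (succ (succ (succ (succ (succ (succ (succ (succ (succ zero))))))))) (succ (succ (succ (succ (succ (succ (succ (succ (succ zero)))))))))
reduction steps (normal order): 0
term was already normal: yes


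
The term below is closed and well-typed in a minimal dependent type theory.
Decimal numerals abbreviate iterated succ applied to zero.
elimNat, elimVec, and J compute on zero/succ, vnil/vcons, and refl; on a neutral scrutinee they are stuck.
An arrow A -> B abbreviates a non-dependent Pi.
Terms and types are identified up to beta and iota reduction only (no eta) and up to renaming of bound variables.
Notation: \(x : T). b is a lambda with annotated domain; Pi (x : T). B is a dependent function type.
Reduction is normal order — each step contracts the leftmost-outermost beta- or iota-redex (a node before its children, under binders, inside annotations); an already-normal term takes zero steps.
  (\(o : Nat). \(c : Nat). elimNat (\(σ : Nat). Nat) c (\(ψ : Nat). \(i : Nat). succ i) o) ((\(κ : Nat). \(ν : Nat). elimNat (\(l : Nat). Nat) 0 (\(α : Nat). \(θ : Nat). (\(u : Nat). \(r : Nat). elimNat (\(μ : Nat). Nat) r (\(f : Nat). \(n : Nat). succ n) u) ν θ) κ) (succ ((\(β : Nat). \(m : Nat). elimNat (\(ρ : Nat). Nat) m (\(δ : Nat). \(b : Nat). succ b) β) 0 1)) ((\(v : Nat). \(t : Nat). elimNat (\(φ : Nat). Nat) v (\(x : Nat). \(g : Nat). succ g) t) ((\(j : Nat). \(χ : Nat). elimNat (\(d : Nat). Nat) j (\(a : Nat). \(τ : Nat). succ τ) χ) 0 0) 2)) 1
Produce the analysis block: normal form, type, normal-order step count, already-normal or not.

reduced normal form:
  5
inferred type:
  Nat
reduction steps (normal order): 69
already normal: no
first redex: a beta-redex


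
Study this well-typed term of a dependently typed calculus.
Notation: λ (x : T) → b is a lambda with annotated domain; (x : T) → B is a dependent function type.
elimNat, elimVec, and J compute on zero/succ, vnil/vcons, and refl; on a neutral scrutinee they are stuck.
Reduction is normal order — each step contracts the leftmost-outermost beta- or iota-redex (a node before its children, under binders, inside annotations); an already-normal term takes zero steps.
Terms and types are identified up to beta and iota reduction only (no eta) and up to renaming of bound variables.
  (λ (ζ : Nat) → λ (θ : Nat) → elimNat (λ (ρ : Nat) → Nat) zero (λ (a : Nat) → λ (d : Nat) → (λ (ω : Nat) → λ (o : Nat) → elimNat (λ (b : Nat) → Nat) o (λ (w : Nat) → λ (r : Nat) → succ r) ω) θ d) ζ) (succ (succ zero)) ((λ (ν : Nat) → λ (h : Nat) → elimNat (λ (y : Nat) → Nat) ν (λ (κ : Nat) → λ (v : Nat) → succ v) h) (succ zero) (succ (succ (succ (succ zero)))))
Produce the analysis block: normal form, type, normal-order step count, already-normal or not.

normal form:
  succ (succ (succ (succ (succ (succ (succ (succ (succ (succ zero)))))))))
inferred type:
  Nat
reduction steps (normal order): 75
term was already normal: no
first contracted redex: a beta-redex


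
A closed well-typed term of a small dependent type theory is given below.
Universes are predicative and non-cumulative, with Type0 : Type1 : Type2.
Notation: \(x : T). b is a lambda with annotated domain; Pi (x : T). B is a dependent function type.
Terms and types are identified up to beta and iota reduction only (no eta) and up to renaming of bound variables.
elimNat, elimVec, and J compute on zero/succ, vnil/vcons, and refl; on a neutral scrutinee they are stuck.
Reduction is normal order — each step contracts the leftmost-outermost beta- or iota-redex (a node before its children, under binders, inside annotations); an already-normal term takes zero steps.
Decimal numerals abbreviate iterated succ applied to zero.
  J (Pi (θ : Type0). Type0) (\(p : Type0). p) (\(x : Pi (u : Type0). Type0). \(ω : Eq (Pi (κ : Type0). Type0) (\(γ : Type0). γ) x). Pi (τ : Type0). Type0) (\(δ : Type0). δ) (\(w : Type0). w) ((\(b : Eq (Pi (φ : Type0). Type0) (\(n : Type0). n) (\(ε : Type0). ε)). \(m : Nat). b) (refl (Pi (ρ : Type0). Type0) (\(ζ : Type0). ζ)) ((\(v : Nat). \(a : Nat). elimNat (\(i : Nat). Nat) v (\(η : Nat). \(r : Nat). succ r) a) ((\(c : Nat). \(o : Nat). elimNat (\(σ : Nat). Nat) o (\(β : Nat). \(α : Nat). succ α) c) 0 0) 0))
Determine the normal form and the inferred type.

normal form:
  \(θ : Type0). θ
the term's type:
  Pi (θ : Type0). Type0
observation: the term reaches its normal form after 3 normal-order steps.


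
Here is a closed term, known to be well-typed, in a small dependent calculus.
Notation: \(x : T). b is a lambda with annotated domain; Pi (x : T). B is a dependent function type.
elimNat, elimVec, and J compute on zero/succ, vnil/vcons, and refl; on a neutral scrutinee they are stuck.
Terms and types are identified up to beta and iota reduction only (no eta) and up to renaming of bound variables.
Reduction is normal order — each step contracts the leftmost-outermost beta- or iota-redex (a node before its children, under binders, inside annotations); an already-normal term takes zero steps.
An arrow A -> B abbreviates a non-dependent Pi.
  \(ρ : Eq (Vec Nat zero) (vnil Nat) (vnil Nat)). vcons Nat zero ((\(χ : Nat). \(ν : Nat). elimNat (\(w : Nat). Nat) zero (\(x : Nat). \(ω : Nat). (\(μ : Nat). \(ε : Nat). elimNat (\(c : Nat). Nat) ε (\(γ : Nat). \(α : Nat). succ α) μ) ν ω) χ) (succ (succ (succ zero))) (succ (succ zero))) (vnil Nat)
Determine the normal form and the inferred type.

resulting normal form:
  \(ρ : Eq (Vec Nat zero) (vnil Nat) (vnil Nat)). vcons Nat zero (succ (succ (succ (succ (succ (succ zero)))))) (vnil Nat)
the term's type:
  Eq (Vec Nat zero) (vnil Nat) (vnil Nat) -> Vec Nat (succ zero)


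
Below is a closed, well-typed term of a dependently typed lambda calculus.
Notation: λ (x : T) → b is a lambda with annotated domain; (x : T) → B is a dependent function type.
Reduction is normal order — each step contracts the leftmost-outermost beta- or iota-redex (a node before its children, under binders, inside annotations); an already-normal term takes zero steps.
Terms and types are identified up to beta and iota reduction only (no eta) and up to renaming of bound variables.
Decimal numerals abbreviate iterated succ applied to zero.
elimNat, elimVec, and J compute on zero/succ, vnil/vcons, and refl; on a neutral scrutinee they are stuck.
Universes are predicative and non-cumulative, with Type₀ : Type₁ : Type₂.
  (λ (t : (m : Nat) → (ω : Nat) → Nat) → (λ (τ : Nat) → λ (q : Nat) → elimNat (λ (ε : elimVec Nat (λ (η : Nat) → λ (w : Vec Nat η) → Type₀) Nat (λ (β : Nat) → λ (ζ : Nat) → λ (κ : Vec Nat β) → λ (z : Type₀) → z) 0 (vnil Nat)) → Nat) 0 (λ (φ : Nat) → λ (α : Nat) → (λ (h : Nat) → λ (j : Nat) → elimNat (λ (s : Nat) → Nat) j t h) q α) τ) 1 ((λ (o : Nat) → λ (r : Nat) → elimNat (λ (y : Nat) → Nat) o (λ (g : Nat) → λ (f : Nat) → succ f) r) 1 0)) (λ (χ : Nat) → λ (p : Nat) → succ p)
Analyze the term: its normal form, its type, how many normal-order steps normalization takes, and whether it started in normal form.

reduced normal form:
  1
inferred type:
  Nat
reduction steps (normal order): 16
started in normal form: no
first contracted redex: a beta-redex


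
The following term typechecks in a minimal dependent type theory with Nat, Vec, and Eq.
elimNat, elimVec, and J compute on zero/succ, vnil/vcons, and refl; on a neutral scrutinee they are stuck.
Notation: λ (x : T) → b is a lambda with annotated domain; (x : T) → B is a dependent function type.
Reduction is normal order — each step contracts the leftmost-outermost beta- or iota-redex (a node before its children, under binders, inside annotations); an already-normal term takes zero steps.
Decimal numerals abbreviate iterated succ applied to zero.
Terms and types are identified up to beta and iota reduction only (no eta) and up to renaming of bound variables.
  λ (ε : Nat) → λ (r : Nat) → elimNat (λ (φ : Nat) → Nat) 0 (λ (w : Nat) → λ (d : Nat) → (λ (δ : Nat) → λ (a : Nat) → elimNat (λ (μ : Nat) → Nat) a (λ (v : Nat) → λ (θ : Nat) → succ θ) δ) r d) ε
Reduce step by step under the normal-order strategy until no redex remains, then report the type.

reduction (normal order):
  λ (ε : Nat) → λ (r : Nat) → elimNat (λ (φ : Nat) → Nat) 0 (λ (w : Nat) → λ (d : Nat) → (λ (δ : Nat) → λ (a : Nat) → elimNat (λ (μ : Nat) → Nat) a (λ (v : Nat) → λ (θ : Nat) → succ θ) δ) r d) ε
  ~> λ (ε : Nat) → λ (r : Nat) → elimNat (λ (φ : Nat) → Nat) 0 (λ (w : Nat) → λ (d : Nat) → (λ (δ : Nat) → elimNat (λ (a : Nat) → Nat) δ (λ (μ : Nat) → λ (v : Nat) → succ v) r) d) ε
  ~> λ (ε : Nat) → λ (r : Nat) → elimNat (λ (φ : Nat) → Nat) 0 (λ (w : Nat) → λ (d : Nat) → elimNat (λ (δ : Nat) → Nat) d (λ (a : Nat) → λ (μ : Nat) → succ μ) r) ε
the term's type:
  (ε : Nat) → (r : Nat) → Nat


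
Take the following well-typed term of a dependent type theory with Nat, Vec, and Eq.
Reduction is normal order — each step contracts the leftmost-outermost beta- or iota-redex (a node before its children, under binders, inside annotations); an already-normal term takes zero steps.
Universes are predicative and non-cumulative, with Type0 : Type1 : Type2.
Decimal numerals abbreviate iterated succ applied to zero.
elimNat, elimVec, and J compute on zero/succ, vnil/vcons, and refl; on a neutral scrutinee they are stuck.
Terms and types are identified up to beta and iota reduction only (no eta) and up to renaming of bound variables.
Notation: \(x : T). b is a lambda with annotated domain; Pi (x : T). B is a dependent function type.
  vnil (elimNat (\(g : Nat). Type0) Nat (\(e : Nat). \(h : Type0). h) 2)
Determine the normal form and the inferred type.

normal form:
  vnil Nat
type:
  Vec Nat 0


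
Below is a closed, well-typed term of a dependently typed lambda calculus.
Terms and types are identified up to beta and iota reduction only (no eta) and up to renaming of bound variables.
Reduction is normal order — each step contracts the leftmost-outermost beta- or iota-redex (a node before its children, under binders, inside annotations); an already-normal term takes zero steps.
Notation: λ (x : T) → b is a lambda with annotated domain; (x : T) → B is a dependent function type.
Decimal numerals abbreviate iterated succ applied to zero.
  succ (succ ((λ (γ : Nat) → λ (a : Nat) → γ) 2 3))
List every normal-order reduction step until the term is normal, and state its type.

reduction (normal order):
  succ (succ ((λ (γ : Nat) → λ (a : Nat) → γ) 2 3))
  ~> succ (succ ((λ (γ : Nat) → 2) 3))
  ~> 4
type:
  Nat


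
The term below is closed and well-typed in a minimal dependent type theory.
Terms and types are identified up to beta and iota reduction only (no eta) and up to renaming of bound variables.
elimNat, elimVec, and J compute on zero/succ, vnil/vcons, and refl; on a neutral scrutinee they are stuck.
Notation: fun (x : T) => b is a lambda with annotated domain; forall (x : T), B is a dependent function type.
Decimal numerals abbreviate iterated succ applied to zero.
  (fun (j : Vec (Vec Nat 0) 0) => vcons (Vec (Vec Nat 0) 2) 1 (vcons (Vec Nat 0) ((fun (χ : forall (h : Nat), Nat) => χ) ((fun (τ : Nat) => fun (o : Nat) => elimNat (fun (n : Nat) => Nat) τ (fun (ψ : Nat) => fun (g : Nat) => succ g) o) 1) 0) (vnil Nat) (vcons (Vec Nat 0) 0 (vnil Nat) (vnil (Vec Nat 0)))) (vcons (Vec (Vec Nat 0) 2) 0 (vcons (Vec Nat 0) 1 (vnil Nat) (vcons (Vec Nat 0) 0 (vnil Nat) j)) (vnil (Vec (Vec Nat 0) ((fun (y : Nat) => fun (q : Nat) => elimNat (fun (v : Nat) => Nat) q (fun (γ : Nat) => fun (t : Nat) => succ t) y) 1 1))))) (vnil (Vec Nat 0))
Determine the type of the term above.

type:
  Vec (Vec (Vec Nat 0) 2) 2


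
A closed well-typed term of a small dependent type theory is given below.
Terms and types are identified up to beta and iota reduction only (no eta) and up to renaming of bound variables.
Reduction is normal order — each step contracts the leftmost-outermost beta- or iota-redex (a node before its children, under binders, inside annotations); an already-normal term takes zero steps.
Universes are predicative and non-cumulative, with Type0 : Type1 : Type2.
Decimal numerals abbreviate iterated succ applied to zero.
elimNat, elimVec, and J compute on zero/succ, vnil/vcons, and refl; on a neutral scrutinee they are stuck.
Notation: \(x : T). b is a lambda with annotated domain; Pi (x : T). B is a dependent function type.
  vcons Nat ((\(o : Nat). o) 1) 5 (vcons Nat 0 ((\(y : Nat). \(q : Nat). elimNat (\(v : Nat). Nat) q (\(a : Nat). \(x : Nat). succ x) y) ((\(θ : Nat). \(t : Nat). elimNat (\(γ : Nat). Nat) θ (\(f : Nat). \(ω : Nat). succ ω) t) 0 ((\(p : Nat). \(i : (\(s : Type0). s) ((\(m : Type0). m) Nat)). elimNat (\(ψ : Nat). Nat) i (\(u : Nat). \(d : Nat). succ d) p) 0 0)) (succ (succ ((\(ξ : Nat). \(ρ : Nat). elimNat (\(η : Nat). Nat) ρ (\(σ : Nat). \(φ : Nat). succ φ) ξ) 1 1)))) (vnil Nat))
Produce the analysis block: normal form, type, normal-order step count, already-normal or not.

reduced normal form:
  vcons Nat 1 5 (vcons Nat 0 4 (vnil Nat))
type:
  Vec Nat 2
normal-order step count: 16
started in normal form: no
first redex: a beta-redex


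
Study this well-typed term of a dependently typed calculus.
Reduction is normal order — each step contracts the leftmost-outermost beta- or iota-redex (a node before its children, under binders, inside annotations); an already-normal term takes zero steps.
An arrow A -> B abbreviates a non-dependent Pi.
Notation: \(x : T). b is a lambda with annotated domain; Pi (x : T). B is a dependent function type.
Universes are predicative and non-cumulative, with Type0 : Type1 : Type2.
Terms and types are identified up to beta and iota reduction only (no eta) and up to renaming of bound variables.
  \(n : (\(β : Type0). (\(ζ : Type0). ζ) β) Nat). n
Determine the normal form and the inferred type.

resulting normal form:
  \(n : Nat). n
the term's type:
  Nat -> Nat


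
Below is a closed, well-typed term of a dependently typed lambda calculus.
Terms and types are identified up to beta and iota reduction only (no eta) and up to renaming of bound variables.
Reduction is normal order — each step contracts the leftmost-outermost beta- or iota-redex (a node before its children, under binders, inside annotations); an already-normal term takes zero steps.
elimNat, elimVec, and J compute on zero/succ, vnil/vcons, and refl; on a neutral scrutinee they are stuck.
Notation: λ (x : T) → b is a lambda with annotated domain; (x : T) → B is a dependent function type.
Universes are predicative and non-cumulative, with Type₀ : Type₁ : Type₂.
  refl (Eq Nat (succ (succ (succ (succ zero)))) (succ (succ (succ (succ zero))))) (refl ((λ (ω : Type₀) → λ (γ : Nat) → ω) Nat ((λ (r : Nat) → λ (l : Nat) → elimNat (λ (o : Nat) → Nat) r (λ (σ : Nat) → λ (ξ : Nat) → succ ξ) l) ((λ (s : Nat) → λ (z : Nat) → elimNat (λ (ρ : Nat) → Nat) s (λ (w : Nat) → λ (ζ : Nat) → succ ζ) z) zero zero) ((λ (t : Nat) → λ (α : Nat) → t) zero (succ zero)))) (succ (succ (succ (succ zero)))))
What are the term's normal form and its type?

normal form:
  refl (Eq Nat (succ (succ (succ (succ zero)))) (succ (succ (succ (succ zero))))) (refl Nat (succ (succ (succ (succ zero)))))
the term's type:
  Eq (Eq Nat (succ (succ (succ (succ zero)))) (succ (succ (succ (succ zero))))) (refl Nat (succ (succ (succ (succ zero))))) (refl Nat (succ (succ (succ (succ zero)))))


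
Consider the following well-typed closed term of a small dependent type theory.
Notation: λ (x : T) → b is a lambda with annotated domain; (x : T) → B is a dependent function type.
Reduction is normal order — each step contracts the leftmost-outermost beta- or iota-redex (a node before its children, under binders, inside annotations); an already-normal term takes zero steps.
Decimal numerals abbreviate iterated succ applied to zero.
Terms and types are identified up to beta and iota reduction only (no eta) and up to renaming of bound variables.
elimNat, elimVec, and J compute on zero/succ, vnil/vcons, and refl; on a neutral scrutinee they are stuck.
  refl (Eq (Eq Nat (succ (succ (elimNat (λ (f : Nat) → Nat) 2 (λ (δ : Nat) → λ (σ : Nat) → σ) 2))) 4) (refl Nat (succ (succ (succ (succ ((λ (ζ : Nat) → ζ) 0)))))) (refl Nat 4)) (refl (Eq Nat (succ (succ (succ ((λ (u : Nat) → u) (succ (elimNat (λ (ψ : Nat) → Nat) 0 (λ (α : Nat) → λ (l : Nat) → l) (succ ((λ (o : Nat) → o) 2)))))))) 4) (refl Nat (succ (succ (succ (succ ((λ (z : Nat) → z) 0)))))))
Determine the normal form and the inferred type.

normal form:
  refl (Eq (Eq Nat 4 4) (refl Nat 4) (refl Nat 4)) (refl (Eq Nat 4 4) (refl Nat 4))
inferred type:
  Eq (Eq (Eq Nat 4 4) (refl Nat 4) (refl Nat 4)) (refl (Eq Nat 4 4) (refl Nat 4)) (refl (Eq Nat 4 4) (refl Nat 4))


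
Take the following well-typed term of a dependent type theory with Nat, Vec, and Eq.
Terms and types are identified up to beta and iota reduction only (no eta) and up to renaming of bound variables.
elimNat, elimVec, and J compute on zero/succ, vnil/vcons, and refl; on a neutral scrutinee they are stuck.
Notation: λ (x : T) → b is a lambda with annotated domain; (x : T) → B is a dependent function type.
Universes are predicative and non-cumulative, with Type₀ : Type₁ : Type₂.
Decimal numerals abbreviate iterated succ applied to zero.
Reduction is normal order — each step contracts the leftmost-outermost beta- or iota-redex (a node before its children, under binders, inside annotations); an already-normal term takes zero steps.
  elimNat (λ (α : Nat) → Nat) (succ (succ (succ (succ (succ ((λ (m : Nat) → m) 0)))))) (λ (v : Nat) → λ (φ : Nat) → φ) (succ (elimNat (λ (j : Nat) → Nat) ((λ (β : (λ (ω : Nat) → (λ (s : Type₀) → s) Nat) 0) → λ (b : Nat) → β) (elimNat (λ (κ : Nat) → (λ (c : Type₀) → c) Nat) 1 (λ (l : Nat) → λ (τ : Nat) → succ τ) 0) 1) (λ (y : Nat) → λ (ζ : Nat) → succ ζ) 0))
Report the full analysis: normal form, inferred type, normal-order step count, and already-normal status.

resulting normal form:
  5
the term's type:
  Nat
reduction steps (normal order): 12
already normal: no
first contracted redex: an elimNat iota-redex


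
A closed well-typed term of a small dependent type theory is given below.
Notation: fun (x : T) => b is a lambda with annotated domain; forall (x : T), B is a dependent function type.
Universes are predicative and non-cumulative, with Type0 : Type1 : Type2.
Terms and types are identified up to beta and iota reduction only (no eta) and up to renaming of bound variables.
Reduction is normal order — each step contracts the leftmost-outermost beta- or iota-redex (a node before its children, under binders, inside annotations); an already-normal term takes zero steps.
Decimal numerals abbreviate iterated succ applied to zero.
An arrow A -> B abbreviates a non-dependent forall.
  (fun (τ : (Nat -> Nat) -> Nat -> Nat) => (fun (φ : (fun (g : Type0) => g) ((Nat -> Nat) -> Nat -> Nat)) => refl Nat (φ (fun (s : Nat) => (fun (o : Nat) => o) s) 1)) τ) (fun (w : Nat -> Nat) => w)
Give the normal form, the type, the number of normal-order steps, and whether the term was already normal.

normal form:
  refl Nat 1
type:
  Eq Nat 1 1
normal-order step count: 5
started in normal form: no
first redex: a beta-redex


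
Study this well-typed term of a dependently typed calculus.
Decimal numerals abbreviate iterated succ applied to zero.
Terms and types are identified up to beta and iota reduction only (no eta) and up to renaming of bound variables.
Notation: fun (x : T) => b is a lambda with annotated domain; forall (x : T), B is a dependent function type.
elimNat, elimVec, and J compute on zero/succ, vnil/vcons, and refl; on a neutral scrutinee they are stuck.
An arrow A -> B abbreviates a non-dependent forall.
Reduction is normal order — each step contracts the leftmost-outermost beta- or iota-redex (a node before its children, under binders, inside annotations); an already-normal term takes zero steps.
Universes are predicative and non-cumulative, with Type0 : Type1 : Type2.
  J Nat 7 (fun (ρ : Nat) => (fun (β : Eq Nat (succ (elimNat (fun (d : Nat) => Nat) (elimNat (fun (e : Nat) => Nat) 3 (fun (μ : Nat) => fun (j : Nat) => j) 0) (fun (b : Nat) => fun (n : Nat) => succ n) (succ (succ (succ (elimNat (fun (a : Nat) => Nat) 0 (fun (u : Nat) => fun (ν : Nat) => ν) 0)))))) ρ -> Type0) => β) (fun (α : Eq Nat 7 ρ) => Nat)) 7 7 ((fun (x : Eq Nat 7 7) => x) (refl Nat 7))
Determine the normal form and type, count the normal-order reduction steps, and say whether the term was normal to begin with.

resulting normal form:
  7
inferred type:
  Nat
steps to reach normal form (normal order): 3
started in normal form: no
first redex: a beta-redex
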